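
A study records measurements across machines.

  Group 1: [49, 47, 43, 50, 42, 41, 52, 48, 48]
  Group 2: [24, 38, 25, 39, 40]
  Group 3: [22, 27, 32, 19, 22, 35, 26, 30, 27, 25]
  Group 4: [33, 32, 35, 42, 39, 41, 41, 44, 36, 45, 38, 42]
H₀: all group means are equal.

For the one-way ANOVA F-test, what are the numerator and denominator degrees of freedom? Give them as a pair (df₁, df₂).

k = 4 groups, N = 36 total
df = (k−1, N−k) = (4−1, 36−4) = (3, 32)

degrees of freedom = [3, 32]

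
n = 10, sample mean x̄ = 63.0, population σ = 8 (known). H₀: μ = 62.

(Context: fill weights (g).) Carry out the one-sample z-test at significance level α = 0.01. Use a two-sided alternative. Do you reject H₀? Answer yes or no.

reject H₀: no

SE = σ/√n = 8/√10 = 2.5298
z = (x̄−μ₀)/SE = (63.0−62)/2.5298 = 0.3953
p-value (two-sided) = 0.69263
At α=0.01: p ≥ α → fail to reject H₀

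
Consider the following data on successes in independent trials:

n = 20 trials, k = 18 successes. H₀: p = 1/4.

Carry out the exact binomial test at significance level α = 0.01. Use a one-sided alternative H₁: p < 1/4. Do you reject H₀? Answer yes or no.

reject H₀: no

Exact binomial: n=20, k=18, p₀=1/4=0.2500
P(X≤18) from Σ C(n,i)·p₀^i·(1−p₀)^(n−i)
p-value (one-sided, H₁ less) = 1.00000
At α=0.01: p ≥ α → fail to reject H₀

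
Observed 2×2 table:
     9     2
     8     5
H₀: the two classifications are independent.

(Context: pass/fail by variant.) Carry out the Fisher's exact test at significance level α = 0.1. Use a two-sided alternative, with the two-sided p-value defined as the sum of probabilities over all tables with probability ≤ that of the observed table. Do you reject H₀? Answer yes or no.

Margins: r₁=11, r₂=13, c₁=17, c₂=7, n=24
p_obs = C(11,9)·C(13,8)/C(24,17); sum pmf over tables with pmf ≤ p_obs
p-value (two-sided) = 0.38644
At α=0.1: p ≥ α → fail to reject H₀

reject H₀: no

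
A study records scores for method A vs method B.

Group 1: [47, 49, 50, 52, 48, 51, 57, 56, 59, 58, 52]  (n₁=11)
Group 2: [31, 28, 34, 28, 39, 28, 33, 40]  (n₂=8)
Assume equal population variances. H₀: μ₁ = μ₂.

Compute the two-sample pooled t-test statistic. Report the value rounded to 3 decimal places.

x̄₁=52.636, s₁=4.202, n₁=11
x̄₂=32.625, s₂=4.838, n₂=8
s_p² = [10·4.202² + 7·4.838²]/17 = 20.0247
SE = √(s_p²·(1/11+1/8)) = 2.0793
t = (52.636−32.625)/2.0793 = 9.6240
df = 17

test statistic = 9.624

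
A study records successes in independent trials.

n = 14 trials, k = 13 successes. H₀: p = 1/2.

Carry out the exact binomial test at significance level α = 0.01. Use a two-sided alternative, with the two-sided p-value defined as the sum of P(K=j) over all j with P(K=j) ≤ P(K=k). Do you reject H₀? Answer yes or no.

reject H₀: yes

Exact binomial: n=14, k=13, p₀=1/2=0.5000
P(X=j) = C(n,j)·p₀^j·(1−p₀)^(n−j); p = Σ P(X=j) over j with P(X=j) ≤ P(X=13)
p-value (two-sided) = 0.00183
At α=0.01: p < α → reject H₀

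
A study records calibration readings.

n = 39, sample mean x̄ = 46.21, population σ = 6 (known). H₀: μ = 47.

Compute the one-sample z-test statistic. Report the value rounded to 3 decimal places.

SE = σ/√n = 6/√39 = 0.9608
z = (x̄−μ₀)/SE = (46.21−47)/0.9608 = -0.8223

test statistic = -0.822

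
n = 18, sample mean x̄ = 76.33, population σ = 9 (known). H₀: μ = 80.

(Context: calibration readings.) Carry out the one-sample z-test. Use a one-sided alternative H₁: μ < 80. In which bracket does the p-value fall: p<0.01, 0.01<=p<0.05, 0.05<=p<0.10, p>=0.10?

p-value bracket: 0.01<=p<0.05

SE = σ/√n = 9/√18 = 2.1213
z = (x̄−μ₀)/SE = (76.33−80)/2.1213 = -1.7301
p-value (one-sided, H₁ less) = 0.04181
→ bracket: 0.01<=p<0.05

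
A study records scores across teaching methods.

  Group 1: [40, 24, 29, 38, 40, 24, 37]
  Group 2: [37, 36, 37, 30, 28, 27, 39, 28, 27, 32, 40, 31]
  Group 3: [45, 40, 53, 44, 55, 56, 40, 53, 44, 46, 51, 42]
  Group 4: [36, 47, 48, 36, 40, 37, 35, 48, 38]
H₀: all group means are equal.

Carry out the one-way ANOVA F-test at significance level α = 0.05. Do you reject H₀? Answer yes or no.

reject H₀: yes

Group means [33.14, 32.67, 47.42, 40.56], grand mean 38.950
SSB = Σnᵢ(x̄ᵢ−x̄)² = 1593.237; SSW = ΣΣ(x−x̄ᵢ)² = 1198.663
MSB = 1593.237/3 = 531.0791; MSW = 1198.663/36 = 33.2962
F = MSB/MSW = 15.9501
df = (3, 36)
p-value (upper-tail) = 0.00000
At α=0.05: p < α → reject H₀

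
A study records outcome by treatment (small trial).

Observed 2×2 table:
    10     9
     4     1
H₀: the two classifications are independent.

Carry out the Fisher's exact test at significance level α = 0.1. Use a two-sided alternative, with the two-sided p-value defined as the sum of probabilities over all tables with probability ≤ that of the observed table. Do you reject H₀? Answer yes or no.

reject H₀: no

Margins: r₁=19, r₂=5, c₁=14, c₂=10, n=24
p_obs = C(19,10)·C(5,4)/C(24,14); sum pmf over tables with pmf ≤ p_obs
p-value (two-sided) = 0.35771
At α=0.1: p ≥ α → fail to reject H₀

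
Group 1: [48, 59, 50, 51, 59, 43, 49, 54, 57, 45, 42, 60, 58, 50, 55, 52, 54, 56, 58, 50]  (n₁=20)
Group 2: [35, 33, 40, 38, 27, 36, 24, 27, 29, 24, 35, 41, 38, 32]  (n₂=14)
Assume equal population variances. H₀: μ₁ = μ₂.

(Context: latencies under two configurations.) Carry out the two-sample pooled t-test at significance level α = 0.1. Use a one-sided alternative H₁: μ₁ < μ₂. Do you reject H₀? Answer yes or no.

reject H₀: no

x̄₁=52.500, s₁=5.405, n₁=20
x̄₂=32.786, s₂=5.754, n₂=14
s_p² = [19·5.405² + 13·5.754²]/32 = 30.7924
SE = √(s_p²·(1/20+1/14)) = 1.9337
t = (52.500−32.786)/1.9337 = 10.1953
df = 32
p-value (one-sided, H₁ less) = 1.00000
At α=0.1: p ≥ α → fail to reject H₀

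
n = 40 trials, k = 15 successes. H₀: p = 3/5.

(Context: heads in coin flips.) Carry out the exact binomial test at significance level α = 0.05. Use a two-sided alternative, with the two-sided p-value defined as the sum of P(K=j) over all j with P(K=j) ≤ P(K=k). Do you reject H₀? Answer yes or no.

reject H₀: yes

Exact binomial: n=40, k=15, p₀=3/5=0.6000
P(X=j) = C(n,j)·p₀^j·(1−p₀)^(n−j); p = Σ P(X=j) over j with P(X=j) ≤ P(X=15)
p-value (two-sided) = 0.00540
At α=0.05: p < α → reject H₀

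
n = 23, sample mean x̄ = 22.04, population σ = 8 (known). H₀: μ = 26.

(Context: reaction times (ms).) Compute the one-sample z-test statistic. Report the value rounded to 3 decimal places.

test statistic = -2.374

SE = σ/√n = 8/√23 = 1.6681
z = (x̄−μ₀)/SE = (22.04−26)/1.6681 = -2.3739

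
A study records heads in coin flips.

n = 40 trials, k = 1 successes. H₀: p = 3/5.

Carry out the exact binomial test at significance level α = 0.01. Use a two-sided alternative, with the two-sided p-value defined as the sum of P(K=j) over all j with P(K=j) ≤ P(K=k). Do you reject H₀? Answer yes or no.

Exact binomial: n=40, k=1, p₀=3/5=0.6000
P(X=j) = C(n,j)·p₀^j·(1−p₀)^(n−j); p = Σ P(X=j) over j with P(X=j) ≤ P(X=1)
p-value (two-sided) = 0.00000
At α=0.01: p < α → reject H₀

reject H₀: yes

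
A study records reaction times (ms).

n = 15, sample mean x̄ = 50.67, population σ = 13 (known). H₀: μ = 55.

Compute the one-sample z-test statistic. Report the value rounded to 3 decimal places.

test statistic = -1.290

SE = σ/√n = 13/√15 = 3.3566
z = (x̄−μ₀)/SE = (50.67−55)/3.3566 = -1.2900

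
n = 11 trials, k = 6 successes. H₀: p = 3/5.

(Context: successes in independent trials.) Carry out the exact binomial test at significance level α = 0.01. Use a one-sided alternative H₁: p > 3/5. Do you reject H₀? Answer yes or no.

reject H₀: no

Exact binomial: n=11, k=6, p₀=3/5=0.6000
P(X≥6) from Σ C(n,i)·p₀^i·(1−p₀)^(n−i)
p-value (one-sided, H₁ greater) = 0.75350
At α=0.01: p ≥ α → fail to reject H₀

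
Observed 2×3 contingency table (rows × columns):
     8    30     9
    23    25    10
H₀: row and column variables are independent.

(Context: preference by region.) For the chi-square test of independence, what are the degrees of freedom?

degrees of freedom = 2

df = (r−1)(c−1) = (2−1)·(3−1) = 2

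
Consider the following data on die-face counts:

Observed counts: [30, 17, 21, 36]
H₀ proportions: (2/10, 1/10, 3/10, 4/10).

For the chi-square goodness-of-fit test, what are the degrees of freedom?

df = k − 1 = 4 − 1 = 3

degrees of freedom = 3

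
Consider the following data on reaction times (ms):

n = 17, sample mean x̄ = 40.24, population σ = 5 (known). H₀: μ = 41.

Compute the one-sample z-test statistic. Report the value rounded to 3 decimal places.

SE = σ/√n = 5/√17 = 1.2127
z = (x̄−μ₀)/SE = (40.24−41)/1.2127 = -0.6267

test statistic = -0.627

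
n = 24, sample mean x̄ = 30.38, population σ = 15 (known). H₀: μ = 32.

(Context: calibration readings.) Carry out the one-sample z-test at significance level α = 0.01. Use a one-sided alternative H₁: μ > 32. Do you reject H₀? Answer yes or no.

reject H₀: no

SE = σ/√n = 15/√24 = 3.0619
z = (x̄−μ₀)/SE = (30.38−32)/3.0619 = -0.5291
p-value (one-sided, H₁ greater) = 0.70163
At α=0.01: p ≥ α → fail to reject H₀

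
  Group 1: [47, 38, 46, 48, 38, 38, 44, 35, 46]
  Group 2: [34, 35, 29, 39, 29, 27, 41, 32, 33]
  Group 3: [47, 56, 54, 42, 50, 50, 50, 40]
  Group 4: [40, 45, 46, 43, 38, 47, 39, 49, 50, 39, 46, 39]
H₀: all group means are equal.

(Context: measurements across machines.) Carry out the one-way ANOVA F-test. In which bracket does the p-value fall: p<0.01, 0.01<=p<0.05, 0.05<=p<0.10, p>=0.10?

p-value bracket: p<0.01

Group means [42.22, 33.22, 48.62, 43.42], grand mean 41.816
SSB = Σnᵢ(x̄ᵢ−x̄)² = 1067.808; SSW = ΣΣ(x−x̄ᵢ)² = 779.903
MSB = 1067.808/3 = 355.9359; MSW = 779.903/34 = 22.9383
F = MSB/MSW = 15.5171
df = (3, 34)
p-value (upper-tail) = 0.00000
→ bracket: p<0.01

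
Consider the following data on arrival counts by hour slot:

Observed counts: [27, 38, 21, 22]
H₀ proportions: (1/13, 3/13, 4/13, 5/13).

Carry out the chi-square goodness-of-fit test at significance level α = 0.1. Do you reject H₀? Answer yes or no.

reject H₀: yes

n = 108; E_i = n·p_i = [8.31, 24.92, 33.23, 41.54]
χ² = (27−8.31)²/8.31 + (38−24.92)²/24.92 + (21−33.23)²/33.23 + (22−41.54)²/41.54 = 62.6110
df = 3
p-value (upper-tail) = 0.00000
At α=0.1: p < α → reject H₀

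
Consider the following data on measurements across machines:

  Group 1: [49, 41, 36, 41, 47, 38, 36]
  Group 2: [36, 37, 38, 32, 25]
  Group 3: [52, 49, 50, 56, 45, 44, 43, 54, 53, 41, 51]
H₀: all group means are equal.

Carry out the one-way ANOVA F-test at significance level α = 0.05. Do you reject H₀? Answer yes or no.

reject H₀: yes

Group means [41.14, 33.60, 48.91], grand mean 43.217
SSB = Σnᵢ(x̄ᵢ−x̄)² = 848.947; SSW = ΣΣ(x−x̄ᵢ)² = 516.966
MSB = 848.947/2 = 424.4734; MSW = 516.966/20 = 25.8483
F = MSB/MSW = 16.4217
df = (2, 20)
p-value (upper-tail) = 0.00006
At α=0.05: p < α → reject H₀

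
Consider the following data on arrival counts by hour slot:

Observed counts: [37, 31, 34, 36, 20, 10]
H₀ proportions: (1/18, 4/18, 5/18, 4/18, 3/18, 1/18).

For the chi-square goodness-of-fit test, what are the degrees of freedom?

df = k − 1 = 6 − 1 = 5

degrees of freedom = 5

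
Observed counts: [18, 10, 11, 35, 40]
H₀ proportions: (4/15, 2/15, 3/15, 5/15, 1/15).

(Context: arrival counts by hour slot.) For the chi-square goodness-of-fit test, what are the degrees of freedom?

df = k − 1 = 5 − 1 = 4

degrees of freedom = 4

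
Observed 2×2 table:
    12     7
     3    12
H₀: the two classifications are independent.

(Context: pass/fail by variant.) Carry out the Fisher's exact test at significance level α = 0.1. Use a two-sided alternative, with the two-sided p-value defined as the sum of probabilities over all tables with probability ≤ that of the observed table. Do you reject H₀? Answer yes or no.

reject H₀: yes

Margins: r₁=19, r₂=15, c₁=15, c₂=19, n=34
p_obs = C(19,12)·C(15,3)/C(34,15); sum pmf over tables with pmf ≤ p_obs
p-value (two-sided) = 0.01708
At α=0.1: p < α → reject H₀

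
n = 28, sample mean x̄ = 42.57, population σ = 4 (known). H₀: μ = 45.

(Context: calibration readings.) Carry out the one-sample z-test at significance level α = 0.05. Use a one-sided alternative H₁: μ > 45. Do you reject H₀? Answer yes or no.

reject H₀: no

SE = σ/√n = 4/√28 = 0.7559
z = (x̄−μ₀)/SE = (42.57−45)/0.7559 = -3.2146
p-value (one-sided, H₁ greater) = 0.99935
At α=0.05: p ≥ α → fail to reject H₀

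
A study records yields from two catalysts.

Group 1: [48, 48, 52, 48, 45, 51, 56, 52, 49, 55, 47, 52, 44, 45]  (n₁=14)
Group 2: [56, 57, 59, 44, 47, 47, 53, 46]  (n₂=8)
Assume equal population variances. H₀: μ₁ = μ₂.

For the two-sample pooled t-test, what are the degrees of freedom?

df = n₁ + n₂ − 2 = 14 + 8 − 2 = 20

degrees of freedom = 20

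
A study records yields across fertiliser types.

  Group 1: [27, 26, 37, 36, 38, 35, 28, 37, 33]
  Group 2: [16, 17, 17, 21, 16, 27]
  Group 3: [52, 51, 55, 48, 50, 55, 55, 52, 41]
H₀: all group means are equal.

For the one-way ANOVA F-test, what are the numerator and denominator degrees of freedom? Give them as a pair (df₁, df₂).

degrees of freedom = [2, 21]

k = 3 groups, N = 24 total
df = (k−1, N−k) = (3−1, 24−3) = (2, 21)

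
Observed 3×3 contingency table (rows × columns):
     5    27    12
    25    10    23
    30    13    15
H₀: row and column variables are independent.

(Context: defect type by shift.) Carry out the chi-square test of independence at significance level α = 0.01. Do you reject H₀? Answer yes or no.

reject H₀: yes

Row totals [44, 58, 58], col totals [60, 50, 50], n=160
χ² = (5−16.50)²/16.50 + (27−13.75)²/13.75 + (12−13.75)²/13.75 + (25−21.75)²/21.75 + (10−18.12)²/18.12 + (23−18.12)²/18.12 + (30−21.75)²/21.75 + (13−18.12)²/18.12 + (15−18.12)²/18.12 = 31.5624
df = 4
p-value (upper-tail) = 0.00000
At α=0.01: p < α → reject H₀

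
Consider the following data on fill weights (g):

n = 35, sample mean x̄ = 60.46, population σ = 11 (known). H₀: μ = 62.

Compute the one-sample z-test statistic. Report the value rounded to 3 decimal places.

SE = σ/√n = 11/√35 = 1.8593
z = (x̄−μ₀)/SE = (60.46−62)/1.8593 = -0.8283

test statistic = -0.828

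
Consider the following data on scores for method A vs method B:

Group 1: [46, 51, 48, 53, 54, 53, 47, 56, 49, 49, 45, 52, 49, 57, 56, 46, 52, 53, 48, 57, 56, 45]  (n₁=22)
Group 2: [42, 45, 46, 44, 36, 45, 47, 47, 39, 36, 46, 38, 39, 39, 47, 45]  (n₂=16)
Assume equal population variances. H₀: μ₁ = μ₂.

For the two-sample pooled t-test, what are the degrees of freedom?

df = n₁ + n₂ − 2 = 22 + 16 − 2 = 36

degrees of freedom = 36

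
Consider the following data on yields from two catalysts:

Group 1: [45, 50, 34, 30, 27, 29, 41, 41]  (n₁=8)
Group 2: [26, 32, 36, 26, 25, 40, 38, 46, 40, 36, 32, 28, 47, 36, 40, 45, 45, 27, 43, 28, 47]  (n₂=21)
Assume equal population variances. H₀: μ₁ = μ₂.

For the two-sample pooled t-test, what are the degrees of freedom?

df = n₁ + n₂ − 2 = 8 + 21 − 2 = 27

degrees of freedom = 27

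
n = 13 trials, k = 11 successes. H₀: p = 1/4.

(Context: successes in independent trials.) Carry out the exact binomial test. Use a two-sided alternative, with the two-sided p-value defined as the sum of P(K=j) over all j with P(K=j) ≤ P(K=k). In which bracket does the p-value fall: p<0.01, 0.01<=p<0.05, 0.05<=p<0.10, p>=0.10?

Exact binomial: n=13, k=11, p₀=1/4=0.2500
P(X=j) = C(n,j)·p₀^j·(1−p₀)^(n−j); p = Σ P(X=j) over j with P(X=j) ≤ P(X=11)
p-value (two-sided) = 0.00001
→ bracket: p<0.01

p-value bracket: p<0.01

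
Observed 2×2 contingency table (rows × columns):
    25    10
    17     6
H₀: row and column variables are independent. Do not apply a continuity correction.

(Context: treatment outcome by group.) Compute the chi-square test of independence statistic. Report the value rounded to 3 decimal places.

test statistic = 0.043

Row totals [35, 23], col totals [42, 16], n=58
χ² = (25−25.34)²/25.34 + (10−9.66)²/9.66 + (17−16.66)²/16.66 + (6−6.34)²/6.34 = 0.0429
df = 1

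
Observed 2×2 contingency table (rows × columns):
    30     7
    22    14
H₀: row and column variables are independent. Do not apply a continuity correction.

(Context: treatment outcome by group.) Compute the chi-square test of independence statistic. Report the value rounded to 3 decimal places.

Row totals [37, 36], col totals [52, 21], n=73
χ² = (30−26.36)²/26.36 + (7−10.64)²/10.64 + (22−25.64)²/25.64 + (14−10.36)²/10.36 = 3.5511
df = 1

test statistic = 3.551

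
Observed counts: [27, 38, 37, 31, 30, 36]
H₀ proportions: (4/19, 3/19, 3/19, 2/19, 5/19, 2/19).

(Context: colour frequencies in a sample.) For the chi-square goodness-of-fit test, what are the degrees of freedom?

degrees of freedom = 5

df = k − 1 = 6 − 1 = 5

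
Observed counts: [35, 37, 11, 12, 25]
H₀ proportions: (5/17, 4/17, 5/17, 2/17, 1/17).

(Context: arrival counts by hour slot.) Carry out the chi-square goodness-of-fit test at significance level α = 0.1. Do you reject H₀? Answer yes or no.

n = 120; E_i = n·p_i = [35.29, 28.24, 35.29, 14.12, 7.06]
χ² = (35−35.29)²/35.29 + (37−28.24)²/28.24 + (11−35.29)²/35.29 + (12−14.12)²/14.12 + (25−7.06)²/7.06 = 65.3638
df = 4
p-value (upper-tail) = 0.00000
At α=0.1: p < α → reject H₀

reject H₀: yes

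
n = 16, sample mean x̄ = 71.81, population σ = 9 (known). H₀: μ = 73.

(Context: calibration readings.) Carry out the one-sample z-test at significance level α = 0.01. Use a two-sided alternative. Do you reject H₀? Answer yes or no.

reject H₀: no

SE = σ/√n = 9/√16 = 2.2500
z = (x̄−μ₀)/SE = (71.81−73)/2.2500 = -0.5289
p-value (two-sided) = 0.59688
At α=0.01: p ≥ α → fail to reject H₀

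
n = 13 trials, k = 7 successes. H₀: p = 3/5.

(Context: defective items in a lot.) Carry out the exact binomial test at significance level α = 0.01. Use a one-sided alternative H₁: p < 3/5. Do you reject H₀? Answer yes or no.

Exact binomial: n=13, k=7, p₀=3/5=0.6000
P(X≤7) from Σ C(n,i)·p₀^i·(1−p₀)^(n−i)
p-value (one-sided, H₁ less) = 0.42560
At α=0.01: p ≥ α → fail to reject H₀

reject H₀: no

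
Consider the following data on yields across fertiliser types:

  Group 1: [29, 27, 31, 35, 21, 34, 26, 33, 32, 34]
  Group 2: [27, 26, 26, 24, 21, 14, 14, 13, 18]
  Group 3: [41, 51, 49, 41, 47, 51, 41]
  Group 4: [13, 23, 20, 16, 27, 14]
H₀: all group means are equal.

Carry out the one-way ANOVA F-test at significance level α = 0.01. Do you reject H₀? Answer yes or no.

reject H₀: yes

Group means [30.20, 20.33, 45.86, 18.83], grand mean 28.719
SSB = Σnᵢ(x̄ᵢ−x̄)² = 3297.178; SSW = ΣΣ(x−x̄ᵢ)² = 725.290
MSB = 3297.178/3 = 1099.0594; MSW = 725.290/28 = 25.9032
F = MSB/MSW = 42.4294
df = (3, 28)
p-value (upper-tail) = 0.00000
At α=0.01: p < α → reject H₀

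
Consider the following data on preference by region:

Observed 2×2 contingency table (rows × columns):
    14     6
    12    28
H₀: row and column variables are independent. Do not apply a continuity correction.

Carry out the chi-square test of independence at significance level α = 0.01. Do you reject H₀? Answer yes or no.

Row totals [20, 40], col totals [26, 34], n=60
χ² = (14−8.67)²/8.67 + (6−11.33)²/11.33 + (12−17.33)²/17.33 + (28−22.67)²/22.67 = 8.6878
df = 1
p-value (upper-tail) = 0.00320
At α=0.01: p < α → reject H₀

reject H₀: yes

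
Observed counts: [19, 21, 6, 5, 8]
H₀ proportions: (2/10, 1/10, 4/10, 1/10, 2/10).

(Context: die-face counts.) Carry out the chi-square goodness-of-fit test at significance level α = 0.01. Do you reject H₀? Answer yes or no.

n = 59; E_i = n·p_i = [11.80, 5.90, 23.60, 5.90, 11.80]
χ² = (19−11.80)²/11.80 + (21−5.90)²/5.90 + (6−23.60)²/23.60 + (5−5.90)²/5.90 + (8−11.80)²/11.80 = 57.5254
df = 4
p-value (upper-tail) = 0.00000
At α=0.01: p < α → reject H₀

reject H₀: yes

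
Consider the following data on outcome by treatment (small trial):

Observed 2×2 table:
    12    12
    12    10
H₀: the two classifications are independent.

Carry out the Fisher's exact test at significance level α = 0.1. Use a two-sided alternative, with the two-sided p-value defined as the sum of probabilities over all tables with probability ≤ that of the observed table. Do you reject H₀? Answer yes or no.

reject H₀: no

Margins: r₁=24, r₂=22, c₁=24, c₂=22, n=46
p_obs = C(24,12)·C(22,12)/C(46,24); sum pmf over tables with pmf ≤ p_obs
p-value (two-sided) = 0.77683
At α=0.1: p ≥ α → fail to reject H₀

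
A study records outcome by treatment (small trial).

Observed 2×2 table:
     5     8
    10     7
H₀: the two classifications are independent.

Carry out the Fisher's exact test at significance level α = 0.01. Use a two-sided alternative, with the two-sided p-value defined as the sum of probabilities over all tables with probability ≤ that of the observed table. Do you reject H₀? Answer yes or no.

reject H₀: no

Margins: r₁=13, r₂=17, c₁=15, c₂=15, n=30
p_obs = C(13,5)·C(17,10)/C(30,15); sum pmf over tables with pmf ≤ p_obs
p-value (two-sided) = 0.46214
At α=0.01: p ≥ α → fail to reject H₀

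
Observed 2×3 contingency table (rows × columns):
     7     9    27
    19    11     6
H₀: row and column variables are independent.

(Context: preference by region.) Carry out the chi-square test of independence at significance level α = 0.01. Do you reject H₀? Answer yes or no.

reject H₀: yes

Row totals [43, 36], col totals [26, 20, 33], n=79
χ² = (7−14.15)²/14.15 + (9−10.89)²/10.89 + (27−17.96)²/17.96 + (19−11.85)²/11.85 + (11−9.11)²/9.11 + (6−15.04)²/15.04 = 18.6281
df = 2
p-value (upper-tail) = 0.00009
At α=0.01: p < α → reject H₀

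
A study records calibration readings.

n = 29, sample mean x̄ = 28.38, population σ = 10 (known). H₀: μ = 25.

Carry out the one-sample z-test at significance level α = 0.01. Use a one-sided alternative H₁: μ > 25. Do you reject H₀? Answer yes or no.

SE = σ/√n = 10/√29 = 1.8570
z = (x̄−μ₀)/SE = (28.38−25)/1.8570 = 1.8202
p-value (one-sided, H₁ greater) = 0.03437
At α=0.01: p ≥ α → fail to reject H₀

reject H₀: no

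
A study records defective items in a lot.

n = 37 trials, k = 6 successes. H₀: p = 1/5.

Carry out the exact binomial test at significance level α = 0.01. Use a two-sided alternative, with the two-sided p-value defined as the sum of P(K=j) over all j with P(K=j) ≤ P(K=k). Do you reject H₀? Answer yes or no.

reject H₀: no

Exact binomial: n=37, k=6, p₀=1/5=0.2000
P(X=j) = C(n,j)·p₀^j·(1−p₀)^(n−j); p = Σ P(X=j) over j with P(X=j) ≤ P(X=6)
p-value (two-sided) = 0.68392
At α=0.01: p ≥ α → fail to reject H₀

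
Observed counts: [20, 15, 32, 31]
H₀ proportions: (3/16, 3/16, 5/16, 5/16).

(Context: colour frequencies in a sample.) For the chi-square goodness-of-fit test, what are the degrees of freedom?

degrees of freedom = 3

df = k − 1 = 4 − 1 = 3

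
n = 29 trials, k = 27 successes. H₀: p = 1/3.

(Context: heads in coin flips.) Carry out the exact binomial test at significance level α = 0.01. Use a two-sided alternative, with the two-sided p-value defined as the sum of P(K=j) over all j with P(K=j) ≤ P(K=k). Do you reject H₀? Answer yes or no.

reject H₀: yes

Exact binomial: n=29, k=27, p₀=1/3=0.3333
P(X=j) = C(n,j)·p₀^j·(1−p₀)^(n−j); p = Σ P(X=j) over j with P(X=j) ≤ P(X=27)
p-value (two-sided) = 0.00000
At α=0.01: p < α → reject H₀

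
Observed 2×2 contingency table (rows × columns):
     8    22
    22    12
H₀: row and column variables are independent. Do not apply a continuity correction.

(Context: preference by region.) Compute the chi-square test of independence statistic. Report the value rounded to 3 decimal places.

Row totals [30, 34], col totals [30, 34], n=64
χ² = (8−14.06)²/14.06 + (22−15.94)²/15.94 + (22−15.94)²/15.94 + (12−18.06)²/18.06 = 9.2607
df = 1

test statistic = 9.261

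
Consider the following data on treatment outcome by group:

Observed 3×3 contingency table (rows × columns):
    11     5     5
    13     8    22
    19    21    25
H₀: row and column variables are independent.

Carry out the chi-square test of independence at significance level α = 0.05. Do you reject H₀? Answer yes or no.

reject H₀: no

Row totals [21, 43, 65], col totals [43, 34, 52], n=129
χ² = (11−7.00)²/7.00 + (5−5.53)²/5.53 + (5−8.47)²/8.47 + (13−14.33)²/14.33 + (8−11.33)²/11.33 + (22−17.33)²/17.33 + (19−21.67)²/21.67 + (21−17.13)²/17.13 + (25−26.20)²/26.20 = 7.3734
df = 4
p-value (upper-tail) = 0.11742
At α=0.05: p ≥ α → fail to reject H₀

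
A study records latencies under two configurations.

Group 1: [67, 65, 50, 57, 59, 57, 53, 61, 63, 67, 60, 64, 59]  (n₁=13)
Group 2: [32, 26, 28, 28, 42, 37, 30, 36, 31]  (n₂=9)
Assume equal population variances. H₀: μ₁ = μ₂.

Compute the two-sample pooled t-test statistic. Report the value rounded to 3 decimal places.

test statistic = 12.498

x̄₁=60.154, s₁=5.145, n₁=13
x̄₂=32.222, s₂=5.167, n₂=9
s_p² = [12·5.145² + 8·5.167²]/20 = 26.5624
SE = √(s_p²·(1/13+1/9)) = 2.2349
t = (60.154−32.222)/2.2349 = 12.4981
df = 20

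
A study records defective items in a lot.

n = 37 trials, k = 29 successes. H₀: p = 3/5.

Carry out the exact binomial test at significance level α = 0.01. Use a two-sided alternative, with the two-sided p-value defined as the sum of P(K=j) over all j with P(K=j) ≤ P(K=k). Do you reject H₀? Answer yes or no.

Exact binomial: n=37, k=29, p₀=3/5=0.6000
P(X=j) = C(n,j)·p₀^j·(1−p₀)^(n−j); p = Σ P(X=j) over j with P(X=j) ≤ P(X=29)
p-value (two-sided) = 0.02783
At α=0.01: p ≥ α → fail to reject H₀

reject H₀: no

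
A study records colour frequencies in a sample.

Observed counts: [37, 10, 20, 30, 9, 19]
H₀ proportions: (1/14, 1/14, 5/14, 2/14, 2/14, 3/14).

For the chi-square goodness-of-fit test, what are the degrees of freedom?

df = k − 1 = 6 − 1 = 5

degrees of freedom = 5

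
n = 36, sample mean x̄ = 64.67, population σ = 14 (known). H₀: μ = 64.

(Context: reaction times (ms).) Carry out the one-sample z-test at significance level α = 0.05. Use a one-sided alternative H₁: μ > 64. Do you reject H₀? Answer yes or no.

reject H₀: no

SE = σ/√n = 14/√36 = 2.3333
z = (x̄−μ₀)/SE = (64.67−64)/2.3333 = 0.2871
p-value (one-sided, H₁ greater) = 0.38700
At α=0.05: p ≥ α → fail to reject H₀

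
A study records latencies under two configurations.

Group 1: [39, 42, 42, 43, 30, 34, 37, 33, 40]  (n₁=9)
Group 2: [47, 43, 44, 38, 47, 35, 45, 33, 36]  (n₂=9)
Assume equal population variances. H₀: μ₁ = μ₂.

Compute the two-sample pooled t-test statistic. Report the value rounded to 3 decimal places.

x̄₁=37.778, s₁=4.577, n₁=9
x̄₂=40.889, s₂=5.419, n₂=9
s_p² = [8·4.577² + 8·5.419²]/16 = 25.1528
SE = √(s_p²·(1/9+1/9)) = 2.3642
t = (37.778−40.889)/2.3642 = -1.3159
df = 16

test statistic = -1.316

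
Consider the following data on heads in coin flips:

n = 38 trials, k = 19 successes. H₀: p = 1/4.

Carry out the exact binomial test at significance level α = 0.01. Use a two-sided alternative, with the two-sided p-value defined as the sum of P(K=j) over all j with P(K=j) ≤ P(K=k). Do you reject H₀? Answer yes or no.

reject H₀: yes

Exact binomial: n=38, k=19, p₀=1/4=0.2500
P(X=j) = C(n,j)·p₀^j·(1−p₀)^(n−j); p = Σ P(X=j) over j with P(X=j) ≤ P(X=19)
p-value (two-sided) = 0.00103
At α=0.01: p < α → reject H₀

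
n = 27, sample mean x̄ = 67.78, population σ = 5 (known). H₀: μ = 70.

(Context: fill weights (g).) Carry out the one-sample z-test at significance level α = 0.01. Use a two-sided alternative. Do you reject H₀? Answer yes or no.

SE = σ/√n = 5/√27 = 0.9623
z = (x̄−μ₀)/SE = (67.78−70)/0.9623 = -2.3071
p-value (two-sided) = 0.02105
At α=0.01: p ≥ α → fail to reject H₀

reject H₀: no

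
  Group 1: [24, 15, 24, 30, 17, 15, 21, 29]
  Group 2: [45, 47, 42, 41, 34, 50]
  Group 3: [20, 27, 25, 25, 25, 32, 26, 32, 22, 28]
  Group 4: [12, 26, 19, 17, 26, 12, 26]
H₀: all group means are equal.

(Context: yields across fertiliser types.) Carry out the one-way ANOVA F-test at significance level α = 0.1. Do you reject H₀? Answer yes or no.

Group means [21.88, 43.17, 26.20, 19.71], grand mean 26.903
SSB = Σnᵢ(x̄ᵢ−x̄)² = 2155.973; SSW = ΣΣ(x−x̄ᵢ)² = 776.737
MSB = 2155.973/3 = 718.6576; MSW = 776.737/27 = 28.7680
F = MSB/MSW = 24.9811
df = (3, 27)
p-value (upper-tail) = 0.00000
At α=0.1: p < α → reject H₀

reject H₀: yes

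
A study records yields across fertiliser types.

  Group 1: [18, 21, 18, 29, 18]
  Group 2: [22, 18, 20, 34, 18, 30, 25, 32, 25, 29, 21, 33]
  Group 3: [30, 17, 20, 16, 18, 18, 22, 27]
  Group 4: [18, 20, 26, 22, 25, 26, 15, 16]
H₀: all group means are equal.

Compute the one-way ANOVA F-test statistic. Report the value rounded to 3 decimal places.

test statistic = 2.017

Group means [20.80, 25.58, 21.00, 21.00], grand mean 22.636
SSB = Σnᵢ(x̄ᵢ−x̄)² = 163.920; SSW = ΣΣ(x−x̄ᵢ)² = 785.717
MSB = 163.920/3 = 54.6399; MSW = 785.717/29 = 27.0937
F = MSB/MSW = 2.0167
df = (3, 29)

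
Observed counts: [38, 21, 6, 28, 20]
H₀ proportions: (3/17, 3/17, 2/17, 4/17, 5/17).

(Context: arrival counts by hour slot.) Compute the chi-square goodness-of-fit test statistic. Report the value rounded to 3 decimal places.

test statistic = 25.758

n = 113; E_i = n·p_i = [19.94, 19.94, 13.29, 26.59, 33.24]
χ² = (38−19.94)²/19.94 + (21−19.94)²/19.94 + (6−13.29)²/13.29 + (28−26.59)²/26.59 + (20−33.24)²/33.24 = 25.7581
df = 4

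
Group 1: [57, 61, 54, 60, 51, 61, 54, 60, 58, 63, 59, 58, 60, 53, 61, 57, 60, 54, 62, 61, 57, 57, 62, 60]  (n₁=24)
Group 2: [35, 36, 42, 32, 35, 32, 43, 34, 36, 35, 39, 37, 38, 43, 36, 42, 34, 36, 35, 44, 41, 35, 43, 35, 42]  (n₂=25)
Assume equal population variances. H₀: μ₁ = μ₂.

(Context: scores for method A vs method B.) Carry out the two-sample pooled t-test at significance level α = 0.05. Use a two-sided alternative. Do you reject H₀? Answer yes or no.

x̄₁=58.333, s₁=3.212, n₁=24
x̄₂=37.600, s₂=3.764, n₂=25
s_p² = [23·3.212² + 24·3.764²]/47 = 12.2837
SE = √(s_p²·(1/24+1/25)) = 1.0016
t = (58.333−37.600)/1.0016 = 20.7006
df = 47
p-value (two-sided) = 0.00000
At α=0.05: p < α → reject H₀

reject H₀: yes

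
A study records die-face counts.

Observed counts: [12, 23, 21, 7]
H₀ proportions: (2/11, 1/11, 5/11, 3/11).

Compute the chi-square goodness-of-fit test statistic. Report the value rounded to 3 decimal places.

n = 63; E_i = n·p_i = [11.45, 5.73, 28.64, 17.18]
χ² = (12−11.45)²/11.45 + (23−5.73)²/5.73 + (21−28.64)²/28.64 + (7−17.18)²/17.18 = 60.1884
df = 3

test statistic = 60.188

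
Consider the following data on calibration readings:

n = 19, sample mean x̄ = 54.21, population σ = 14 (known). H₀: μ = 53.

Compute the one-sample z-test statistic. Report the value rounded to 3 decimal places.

test statistic = 0.377

SE = σ/√n = 14/√19 = 3.2118
z = (x̄−μ₀)/SE = (54.21−53)/3.2118 = 0.3767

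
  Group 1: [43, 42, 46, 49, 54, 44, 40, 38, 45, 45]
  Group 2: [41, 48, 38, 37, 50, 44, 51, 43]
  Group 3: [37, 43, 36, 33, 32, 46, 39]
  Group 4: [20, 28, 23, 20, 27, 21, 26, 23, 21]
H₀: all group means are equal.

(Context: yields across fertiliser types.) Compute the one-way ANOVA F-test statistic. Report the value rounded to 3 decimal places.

Group means [44.60, 44.00, 38.00, 23.22], grand mean 37.441
SSB = Σnᵢ(x̄ᵢ−x̄)² = 2678.427; SSW = ΣΣ(x−x̄ᵢ)² = 611.956
MSB = 2678.427/3 = 892.8089; MSW = 611.956/30 = 20.3985
F = MSB/MSW = 43.7683
df = (3, 30)

test statistic = 43.768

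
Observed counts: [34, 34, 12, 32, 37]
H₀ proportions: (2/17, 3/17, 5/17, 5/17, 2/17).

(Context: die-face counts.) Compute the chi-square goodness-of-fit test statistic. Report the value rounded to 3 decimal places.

test statistic = 65.660

n = 149; E_i = n·p_i = [17.53, 26.29, 43.82, 43.82, 17.53]
χ² = (34−17.53)²/17.53 + (34−26.29)²/26.29 + (12−43.82)²/43.82 + (32−43.82)²/43.82 + (37−17.53)²/17.53 = 65.6602
df = 4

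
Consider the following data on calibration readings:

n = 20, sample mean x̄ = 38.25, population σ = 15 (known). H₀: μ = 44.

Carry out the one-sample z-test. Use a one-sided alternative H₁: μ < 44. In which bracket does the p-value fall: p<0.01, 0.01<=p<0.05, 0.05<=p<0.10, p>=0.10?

SE = σ/√n = 15/√20 = 3.3541
z = (x̄−μ₀)/SE = (38.25−44)/3.3541 = -1.7143
p-value (one-sided, H₁ less) = 0.04324
→ bracket: 0.01<=p<0.05

p-value bracket: 0.01<=p<0.05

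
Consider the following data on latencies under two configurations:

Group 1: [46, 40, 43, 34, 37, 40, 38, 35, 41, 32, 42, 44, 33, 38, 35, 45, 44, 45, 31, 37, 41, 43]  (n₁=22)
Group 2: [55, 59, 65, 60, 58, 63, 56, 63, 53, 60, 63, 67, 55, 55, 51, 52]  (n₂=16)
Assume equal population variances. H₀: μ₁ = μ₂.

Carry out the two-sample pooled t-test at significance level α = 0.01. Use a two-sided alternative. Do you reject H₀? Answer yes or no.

reject H₀: yes

x̄₁=39.273, s₁=4.558, n₁=22
x̄₂=58.438, s₂=4.844, n₂=16
s_p² = [21·4.558² + 15·4.844²]/36 = 21.8973
SE = √(s_p²·(1/22+1/16)) = 1.5375
t = (39.273−58.438)/1.5375 = -12.4649
df = 36
p-value (two-sided) = 0.00000
At α=0.01: p < α → reject H₀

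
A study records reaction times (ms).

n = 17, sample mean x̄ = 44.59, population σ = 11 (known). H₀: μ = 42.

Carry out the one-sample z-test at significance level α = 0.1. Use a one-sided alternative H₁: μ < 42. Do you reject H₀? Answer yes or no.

SE = σ/√n = 11/√17 = 2.6679
z = (x̄−μ₀)/SE = (44.59−42)/2.6679 = 0.9708
p-value (one-sided, H₁ less) = 0.83418
At α=0.1: p ≥ α → fail to reject H₀

reject H₀: no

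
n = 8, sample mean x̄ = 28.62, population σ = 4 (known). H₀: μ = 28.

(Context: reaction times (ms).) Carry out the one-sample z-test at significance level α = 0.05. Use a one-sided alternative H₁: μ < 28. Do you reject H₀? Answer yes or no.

reject H₀: no

SE = σ/√n = 4/√8 = 1.4142
z = (x̄−μ₀)/SE = (28.62−28)/1.4142 = 0.4384
p-value (one-sided, H₁ less) = 0.66945
At α=0.05: p ≥ α → fail to reject H₀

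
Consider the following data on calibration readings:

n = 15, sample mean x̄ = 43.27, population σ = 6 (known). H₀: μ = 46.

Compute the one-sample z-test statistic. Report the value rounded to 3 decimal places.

test statistic = -1.762

SE = σ/√n = 6/√15 = 1.5492
z = (x̄−μ₀)/SE = (43.27−46)/1.5492 = -1.7622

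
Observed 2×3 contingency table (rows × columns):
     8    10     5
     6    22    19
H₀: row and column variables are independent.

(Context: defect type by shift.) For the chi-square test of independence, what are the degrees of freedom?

degrees of freedom = 2

df = (r−1)(c−1) = (2−1)·(3−1) = 2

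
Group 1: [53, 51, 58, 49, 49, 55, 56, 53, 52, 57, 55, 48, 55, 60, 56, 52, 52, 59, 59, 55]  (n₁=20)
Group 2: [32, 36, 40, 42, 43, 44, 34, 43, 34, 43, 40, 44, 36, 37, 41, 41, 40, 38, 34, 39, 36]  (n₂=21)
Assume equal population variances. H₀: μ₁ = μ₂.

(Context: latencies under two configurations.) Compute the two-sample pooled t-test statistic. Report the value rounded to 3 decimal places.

x̄₁=54.200, s₁=3.488, n₁=20
x̄₂=38.905, s₂=3.700, n₂=21
s_p² = [19·3.488² + 20·3.700²]/39 = 12.9490
SE = √(s_p²·(1/20+1/21)) = 1.1243
t = (54.200−38.905)/1.1243 = 13.6042
df = 39

test statistic = 13.604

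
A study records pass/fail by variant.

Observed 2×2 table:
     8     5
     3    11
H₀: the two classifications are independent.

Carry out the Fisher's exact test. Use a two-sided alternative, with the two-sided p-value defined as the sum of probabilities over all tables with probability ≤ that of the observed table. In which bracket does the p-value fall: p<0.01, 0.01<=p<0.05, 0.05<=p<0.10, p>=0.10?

Margins: r₁=13, r₂=14, c₁=11, c₂=16, n=27
p_obs = C(13,8)·C(14,3)/C(27,11); sum pmf over tables with pmf ≤ p_obs
p-value (two-sided) = 0.05424
→ bracket: 0.05<=p<0.10

p-value bracket: 0.05<=p<0.10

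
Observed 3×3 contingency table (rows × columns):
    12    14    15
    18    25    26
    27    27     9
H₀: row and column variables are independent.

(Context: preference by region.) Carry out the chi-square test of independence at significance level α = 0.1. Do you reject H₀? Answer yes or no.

Row totals [41, 69, 63], col totals [57, 66, 50], n=173
χ² = (12−13.51)²/13.51 + (14−15.64)²/15.64 + (15−11.85)²/11.85 + (18−22.73)²/22.73 + (25−26.32)²/26.32 + (26−19.94)²/19.94 + (27−20.76)²/20.76 + (27−24.03)²/24.03 + (9−18.21)²/18.21 = 10.9709
df = 4
p-value (upper-tail) = 0.02689
At α=0.1: p < α → reject H₀

reject H₀: yes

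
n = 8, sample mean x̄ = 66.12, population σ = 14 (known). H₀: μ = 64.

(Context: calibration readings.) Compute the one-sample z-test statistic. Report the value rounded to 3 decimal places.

test statistic = 0.428

SE = σ/√n = 14/√8 = 4.9497
z = (x̄−μ₀)/SE = (66.12−64)/4.9497 = 0.4283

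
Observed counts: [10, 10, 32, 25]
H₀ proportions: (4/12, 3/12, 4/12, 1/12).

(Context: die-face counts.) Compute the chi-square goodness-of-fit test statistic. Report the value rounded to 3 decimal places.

n = 77; E_i = n·p_i = [25.67, 19.25, 25.67, 6.42]
χ² = (10−25.67)²/25.67 + (10−19.25)²/19.25 + (32−25.67)²/25.67 + (25−6.42)²/6.42 = 69.3896
df = 3

test statistic = 69.390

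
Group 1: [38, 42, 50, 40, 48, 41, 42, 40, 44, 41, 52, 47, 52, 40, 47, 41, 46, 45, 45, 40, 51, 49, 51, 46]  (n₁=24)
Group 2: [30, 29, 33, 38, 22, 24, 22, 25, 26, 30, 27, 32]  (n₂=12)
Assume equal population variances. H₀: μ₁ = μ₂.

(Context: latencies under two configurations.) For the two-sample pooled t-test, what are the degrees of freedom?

degrees of freedom = 34

df = n₁ + n₂ − 2 = 24 + 12 − 2 = 34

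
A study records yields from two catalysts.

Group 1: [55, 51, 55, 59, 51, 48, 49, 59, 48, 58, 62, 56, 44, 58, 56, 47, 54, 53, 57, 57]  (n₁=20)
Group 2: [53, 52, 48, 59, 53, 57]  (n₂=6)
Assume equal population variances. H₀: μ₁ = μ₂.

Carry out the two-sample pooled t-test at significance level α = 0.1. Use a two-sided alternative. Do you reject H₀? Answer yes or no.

reject H₀: no

x̄₁=53.850, s₁=4.804, n₁=20
x̄₂=53.667, s₂=3.882, n₂=6
s_p² = [19·4.804² + 5·3.882²]/24 = 21.4118
SE = √(s_p²·(1/20+1/6)) = 2.1539
t = (53.850−53.667)/2.1539 = 0.0851
df = 24
p-value (two-sided) = 0.93287
At α=0.1: p ≥ α → fail to reject H₀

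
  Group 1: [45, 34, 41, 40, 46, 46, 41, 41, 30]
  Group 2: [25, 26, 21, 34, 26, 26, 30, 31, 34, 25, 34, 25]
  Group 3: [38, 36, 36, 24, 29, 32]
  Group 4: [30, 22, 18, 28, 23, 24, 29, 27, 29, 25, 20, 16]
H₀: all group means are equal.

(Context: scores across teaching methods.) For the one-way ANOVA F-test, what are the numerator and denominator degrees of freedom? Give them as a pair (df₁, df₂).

k = 4 groups, N = 39 total
df = (k−1, N−k) = (4−1, 39−4) = (3, 35)

degrees of freedom = [3, 35]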